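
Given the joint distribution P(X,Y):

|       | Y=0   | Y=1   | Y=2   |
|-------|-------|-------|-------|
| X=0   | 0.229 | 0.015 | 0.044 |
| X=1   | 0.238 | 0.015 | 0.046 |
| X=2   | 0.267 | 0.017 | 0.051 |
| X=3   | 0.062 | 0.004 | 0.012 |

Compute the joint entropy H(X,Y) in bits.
2.7490 bits

H(X,Y) = -Σ_{x,y} P(x,y) log₂ P(x,y). Per-cell terms -P(x,y)·log₂P(x,y):
  X=0: 0.48699, 0.09088, 0.19828
  X=1: 0.49289, 0.09088, 0.20434
  X=2: 0.50866, 0.09993, 0.21896
  X=3: 0.24872, 0.03186, 0.07657
Sum of the 12 terms: H(X,Y) = 2.7490 bits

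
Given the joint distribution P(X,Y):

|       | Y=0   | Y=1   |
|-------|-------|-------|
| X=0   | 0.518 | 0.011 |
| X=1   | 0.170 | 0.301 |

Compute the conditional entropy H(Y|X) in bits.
0.5215 bits

H(Y|X) = H(X,Y) - H(X)

H(X,Y) = -Σ_{x,y} P(x,y) log₂ P(x,y). Per-cell terms -P(x,y)·log₂P(x,y):
  X=0: 0.49157, 0.07157
  X=1: 0.43459, 0.52138
Sum of the 4 terms: H(X,Y) = 1.5191 bits

Marginal of X (row sums):
  P(X=0) = 0.518 + 0.011 = 0.529
  P(X=1) = 0.170 + 0.301 = 0.471
H(X) = -[0.529·log₂(0.529) + 0.471·log₂(0.471)]
  = 0.48597 + 0.51160 = 0.9976 bits

H(Y|X) = H(X,Y) - H(X) = 1.5191 - 0.9976 = 0.5215 bits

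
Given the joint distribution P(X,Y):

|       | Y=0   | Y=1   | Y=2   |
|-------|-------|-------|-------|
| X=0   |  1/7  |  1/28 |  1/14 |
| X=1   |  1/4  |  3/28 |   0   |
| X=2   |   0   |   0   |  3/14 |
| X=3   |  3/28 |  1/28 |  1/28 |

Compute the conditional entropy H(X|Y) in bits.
1.3847 bits

H(X|Y) = H(X,Y) - H(Y)

H(X,Y) = -Σ_{x,y} P(x,y) log₂ P(x,y). Per-cell terms -P(x,y)·log₂P(x,y):
  X=0: 0.401051, 0.171691, 0.271954
  X=1: 0.500000, 0.345256, 0.000000
  X=2: 0.000000, 0.000000, 0.476227
  X=3: 0.345256, 0.171691, 0.171691
  (cells with P = 0 contribute 0)
Sum of the 12 terms: H(X,Y) = 2.85482 bits

Marginal of Y (column sums):
  P(Y=0) = 1/7 + 1/4 + 0 + 3/28 = 1/2
  P(Y=1) = 1/28 + 3/28 + 0 + 1/28 = 5/28
  P(Y=2) = 1/14 + 0 + 3/14 + 1/28 = 9/28
H(Y) = -[(1/2)·log₂(1/2) + (5/28)·log₂(5/28) + (9/28)·log₂(9/28)]
  = 0.500000 + 0.443826 + 0.526317 = 1.47014 bits

H(X|Y) = H(X,Y) - H(Y) = 2.85482 - 1.47014 = 1.3847 bits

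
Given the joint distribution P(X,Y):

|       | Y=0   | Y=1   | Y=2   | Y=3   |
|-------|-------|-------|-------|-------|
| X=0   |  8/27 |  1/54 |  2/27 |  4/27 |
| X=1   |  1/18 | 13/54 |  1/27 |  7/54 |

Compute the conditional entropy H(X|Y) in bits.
0.6966 bits

H(X|Y) = H(X,Y) - H(Y)

H(X,Y) = -Σ_{x,y} P(x,y) log₂ P(x,y). Per-cell terms -P(x,y)·log₂P(x,y):
  X=0: 0.51997, 0.10657, 0.27814, 0.40813
  X=1: 0.23166, 0.49459, 0.17611, 0.38209
Sum of the 8 terms: H(X,Y) = 2.5973 bits

Marginal of Y (column sums):
  P(Y=0) = 8/27 + 1/18 = 19/54
  P(Y=1) = 1/54 + 13/54 = 7/27
  P(Y=2) = 2/27 + 1/27 = 1/9
  P(Y=3) = 4/27 + 7/54 = 5/18
H(Y) = -[(19/54)·log₂(19/54) + (7/27)·log₂(7/27) + (1/9)·log₂(1/9) + (5/18)·log₂(5/18)]
  = 0.53023 + 0.50492 + 0.35221 + 0.51333 = 1.9007 bits

H(X|Y) = H(X,Y) - H(Y) = 2.5973 - 1.9007 = 0.6966 bits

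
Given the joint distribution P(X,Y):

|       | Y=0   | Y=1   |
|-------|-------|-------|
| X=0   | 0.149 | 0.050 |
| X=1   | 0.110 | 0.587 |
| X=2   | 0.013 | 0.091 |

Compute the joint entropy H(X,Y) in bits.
1.8229 bits

H(X,Y) = -Σ_{x,y} P(x,y) log₂ P(x,y). Per-cell terms -P(x,y)·log₂P(x,y):
  X=0: 0.40925, 0.21610
  X=1: 0.35029, 0.45115
  X=2: 0.08145, 0.31468
Sum of the 6 terms: H(X,Y) = 1.8229 bits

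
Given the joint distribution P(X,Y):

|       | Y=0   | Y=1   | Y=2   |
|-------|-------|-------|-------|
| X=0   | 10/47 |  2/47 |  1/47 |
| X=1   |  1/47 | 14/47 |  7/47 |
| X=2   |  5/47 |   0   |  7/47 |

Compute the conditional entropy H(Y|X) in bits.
1.0595 bits

H(Y|X) = H(X,Y) - H(X)

H(X,Y) = -Σ_{x,y} P(x,y) log₂ P(x,y). Per-cell terms -P(x,y)·log₂P(x,y):
  X=0: 0.47503, 0.19381, 0.11818
  X=1: 0.11818, 0.52045, 0.40916
  X=2: 0.34390, 0.00000, 0.40916
  (cells with P = 0 contribute 0)
Sum of the 9 terms: H(X,Y) = 2.5879 bits

Marginal of X (row sums):
  P(X=0) = 10/47 + 2/47 + 1/47 = 13/47
  P(X=1) = 1/47 + 14/47 + 7/47 = 22/47
  P(X=2) = 5/47 + 0 + 7/47 = 12/47
H(X) = -[(13/47)·log₂(13/47) + (22/47)·log₂(22/47) + (12/47)·log₂(12/47)]
  = 0.51285 + 0.51263 + 0.50288 = 1.5284 bits

H(Y|X) = H(X,Y) - H(X) = 2.5879 - 1.5284 = 1.0595 bits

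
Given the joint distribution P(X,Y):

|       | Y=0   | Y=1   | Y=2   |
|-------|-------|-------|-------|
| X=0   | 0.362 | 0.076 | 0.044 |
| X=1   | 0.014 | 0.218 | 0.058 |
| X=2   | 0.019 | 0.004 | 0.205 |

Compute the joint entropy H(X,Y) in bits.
2.4242 bits

H(X,Y) = -Σ_{x,y} P(x,y) log₂ P(x,y). Per-cell terms -P(x,y)·log₂P(x,y):
  X=0: 0.530670, 0.282557, 0.198280
  X=1: 0.086218, 0.479077, 0.238253
  X=2: 0.108639, 0.031863, 0.468692
Sum of the 9 terms: H(X,Y) = 2.4242 bits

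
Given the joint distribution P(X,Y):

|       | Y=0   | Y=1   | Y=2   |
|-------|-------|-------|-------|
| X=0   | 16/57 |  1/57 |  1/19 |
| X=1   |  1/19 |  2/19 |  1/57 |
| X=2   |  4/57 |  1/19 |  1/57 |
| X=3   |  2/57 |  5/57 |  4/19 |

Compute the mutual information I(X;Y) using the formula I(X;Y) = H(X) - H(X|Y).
0.3916 bits

I(X;Y) = H(X) - H(X|Y)

Marginal of X (row sums):
  P(X=0) = 16/57 + 1/57 + 1/19 = 20/57
  P(X=1) = 1/19 + 2/19 + 1/57 = 10/57
  P(X=2) = 4/57 + 1/19 + 1/57 = 8/57
  P(X=3) = 2/57 + 5/57 + 4/19 = 1/3
H(X) = -[(20/57)·log₂(20/57) + (10/57)·log₂(10/57) + (8/57)·log₂(8/57) + (1/3)·log₂(1/3)]
  = 0.5302 + 0.4405 + 0.3976 + 0.5283 = 1.8966 bits

Marginal of Y (column sums):
  P(Y=0) = 16/57 + 1/19 + 4/57 + 2/57 = 25/57
  P(Y=1) = 1/57 + 2/19 + 1/19 + 5/57 = 5/19
  P(Y=2) = 1/19 + 1/57 + 1/57 + 4/19 = 17/57
H(X|Y) = Σ_y P(y)·H(X|Y=y):
  Y=0: P(Y=0) = 25/57, P(X|Y=0) = (16/25, 3/25, 4/25, 2/25) → H(X|Y=0) = 1.4937
  Y=1: P(Y=1) = 5/19, P(X|Y=1) = (1/15, 2/5, 1/5, 1/3) → H(X|Y=1) = 1.7819
  Y=2: P(Y=2) = 17/57, P(X|Y=2) = (3/17, 1/17, 1/17, 12/17) → H(X|Y=2) = 1.2772
H(X|Y) = (25/57)·1.4937 + (5/19)·1.7819 + (17/57)·1.2772 = 1.5050 bits

I(X;Y) = H(X) - H(X|Y) = 1.8966 - 1.5050 = 0.3916 bits

Cross-check via I(X;Y) = H(X) + H(Y) - H(X,Y): computing H(Y) from the column sums and H(X,Y) from the 12 cells in the same way gives H(Y) = 1.5489 bits and H(X,Y) = 3.0539 bits, so
I(X;Y) = 1.8966 + 1.5489 - 3.0539 = 0.3916 bits ✓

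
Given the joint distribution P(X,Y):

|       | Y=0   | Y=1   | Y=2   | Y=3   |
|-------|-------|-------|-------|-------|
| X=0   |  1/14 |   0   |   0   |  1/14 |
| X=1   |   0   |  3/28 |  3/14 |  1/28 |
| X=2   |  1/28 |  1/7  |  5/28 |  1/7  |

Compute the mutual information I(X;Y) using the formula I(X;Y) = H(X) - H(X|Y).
0.3517 bits

I(X;Y) = H(X) - H(X|Y)

Marginal of X (row sums):
  P(X=0) = 1/14 + 0 + 0 + 1/14 = 1/7
  P(X=1) = 0 + 3/28 + 3/14 + 1/28 = 5/14
  P(X=2) = 1/28 + 1/7 + 5/28 + 1/7 = 1/2
H(X) = -[(1/7)·log₂(1/7) + (5/14)·log₂(5/14) + (1/2)·log₂(1/2)]
  = 0.4011 + 0.5305 + 0.5000 = 1.4316 bits

Marginal of Y (column sums):
  P(Y=0) = 1/14 + 0 + 1/28 = 3/28
  P(Y=1) = 0 + 3/28 + 1/7 = 1/4
  P(Y=2) = 0 + 3/14 + 5/28 = 11/28
  P(Y=3) = 1/14 + 1/28 + 1/7 = 1/4
H(X|Y) = Σ_y P(y)·H(X|Y=y):
  Y=0: P(Y=0) = 3/28, P(X|Y=0) = (2/3, 0, 1/3) → H(X|Y=0) = 0.9183
  Y=1: P(Y=1) = 1/4, P(X|Y=1) = (0, 3/7, 4/7) → H(X|Y=1) = 0.9852
  Y=2: P(Y=2) = 11/28, P(X|Y=2) = (0, 6/11, 5/11) → H(X|Y=2) = 0.9940
  Y=3: P(Y=3) = 1/4, P(X|Y=3) = (2/7, 1/7, 4/7) → H(X|Y=3) = 1.3788
H(X|Y) = (3/28)·0.9183 + (1/4)·0.9852 + (11/28)·0.9940 + (1/4)·1.3788 = 1.0799 bits

I(X;Y) = H(X) - H(X|Y) = 1.4316 - 1.0799 = 0.3517 bits

Cross-check via I(X;Y) = H(X) + H(Y) - H(X,Y): computing H(Y) from the column sums and H(X,Y) from the 12 cells in the same way gives H(Y) = 1.8748 bits and H(X,Y) = 2.9547 bits, so
I(X;Y) = 1.4316 + 1.8748 - 2.9547 = 0.3517 bits ✓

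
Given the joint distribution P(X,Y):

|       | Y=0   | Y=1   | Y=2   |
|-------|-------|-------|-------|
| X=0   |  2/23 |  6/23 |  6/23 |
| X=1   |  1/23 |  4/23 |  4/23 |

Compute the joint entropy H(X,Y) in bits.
2.3923 bits

H(X,Y) = -Σ_{x,y} P(x,y) log₂ P(x,y). Per-cell terms -P(x,y)·log₂P(x,y):
  X=0: 0.3064, 0.5057, 0.5057
  X=1: 0.1967, 0.4389, 0.4389
Sum of the 6 terms: H(X,Y) = 2.3923 bits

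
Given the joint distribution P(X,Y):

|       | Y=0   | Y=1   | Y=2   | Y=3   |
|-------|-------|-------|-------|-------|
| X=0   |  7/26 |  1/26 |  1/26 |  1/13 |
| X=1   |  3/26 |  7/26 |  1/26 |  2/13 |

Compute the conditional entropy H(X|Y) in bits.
0.7950 bits

H(X|Y) = H(X,Y) - H(Y)

H(X,Y) = -Σ_{x,y} P(x,y) log₂ P(x,y). Per-cell terms -P(x,y)·log₂P(x,y):
  X=0: 0.509677, 0.180786, 0.180786, 0.284649
  X=1: 0.359478, 0.509677, 0.180786, 0.415452
Sum of the 8 terms: H(X,Y) = 2.621291 bits

Marginal of Y (column sums):
  P(Y=0) = 7/26 + 3/26 = 5/13
  P(Y=1) = 1/26 + 7/26 = 4/13
  P(Y=2) = 1/26 + 1/26 = 1/13
  P(Y=3) = 1/13 + 2/13 = 3/13
H(Y) = -[(5/13)·log₂(5/13) + (4/13)·log₂(4/13) + (1/13)·log₂(1/13) + (3/13)·log₂(3/13)]
  = 0.530197 + 0.523212 + 0.284649 + 0.488187 = 1.826245 bits

H(X|Y) = H(X,Y) - H(Y) = 2.621291 - 1.826245 = 0.7950 bits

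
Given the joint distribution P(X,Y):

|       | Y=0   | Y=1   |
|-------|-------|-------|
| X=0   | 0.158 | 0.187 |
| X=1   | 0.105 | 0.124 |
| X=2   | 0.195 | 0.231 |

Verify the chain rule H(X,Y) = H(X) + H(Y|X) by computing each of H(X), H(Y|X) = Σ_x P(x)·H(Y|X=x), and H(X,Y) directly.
H(X) = 1.5411 bits, H(Y|X) = 0.9949 bits, H(X,Y) = 2.5360 bits

Marginal of X (row sums):
  P(X=0) = 0.158 + 0.187 = 0.345
  P(X=1) = 0.105 + 0.124 = 0.229
  P(X=2) = 0.195 + 0.231 = 0.426
H(X) = -[0.345·log₂(0.345) + 0.229·log₂(0.229) + 0.426·log₂(0.426)]
  = 0.52969 + 0.48699 + 0.52444 = 1.5411 bits

H(Y|X) = Σ_x P(x)·H(Y|X=x):
  X=0: P(X=0) = 0.345, P(Y|X=0) = (158/345, 187/345) → H(Y|X=0) = 0.99490
  X=1: P(X=1) = 0.229, P(Y|X=1) = (105/229, 124/229) → H(Y|X=1) = 0.99503
  X=2: P(X=2) = 0.426, P(Y|X=2) = (65/142, 77/142) → H(Y|X=2) = 0.99484
H(Y|X) = 0.345·0.99490 + 0.229·0.99503 + 0.426·0.99484 = 0.9949 bits

H(X,Y) = -Σ_{x,y} P(x,y) log₂ P(x,y). Per-cell terms -P(x,y)·log₂P(x,y):
  X=0: 0.42060, 0.45233
  X=1: 0.34141, 0.37344
  X=2: 0.45990, 0.48834
Sum of the 6 terms: H(X,Y) = 2.5360 bits

Chain rule check:
  H(X) + H(Y|X) = 1.5411 + 0.9949 = 2.5360 bits
  H(X,Y) = 2.5360 bits
✓ Chain rule verified.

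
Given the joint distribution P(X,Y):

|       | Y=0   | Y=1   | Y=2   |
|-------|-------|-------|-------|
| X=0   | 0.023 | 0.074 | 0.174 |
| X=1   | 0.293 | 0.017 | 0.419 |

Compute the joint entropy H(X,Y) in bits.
1.9868 bits

H(X,Y) = -Σ_{x,y} P(x,y) log₂ P(x,y). Per-cell terms -P(x,y)·log₂P(x,y):
  X=0: 0.1252, 0.2780, 0.4390
  X=1: 0.5189, 0.0999, 0.5258
Sum of the 6 terms: H(X,Y) = 1.9868 bits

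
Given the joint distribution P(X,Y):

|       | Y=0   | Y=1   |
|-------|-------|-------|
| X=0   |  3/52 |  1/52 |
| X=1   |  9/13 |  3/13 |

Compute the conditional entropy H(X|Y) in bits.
0.3912 bits

H(X|Y) = H(X,Y) - H(Y)

H(X,Y) = -Σ_{x,y} P(x,y) log₂ P(x,y). Per-cell terms -P(x,y)·log₂P(x,y):
  X=0: 0.2374, 0.1096
  X=1: 0.3673, 0.4882
Sum of the 4 terms: H(X,Y) = 1.2025 bits

Marginal of Y (column sums):
  P(Y=0) = 3/52 + 9/13 = 3/4
  P(Y=1) = 1/52 + 3/13 = 1/4
H(Y) = -[(3/4)·log₂(3/4) + (1/4)·log₂(1/4)]
  = 0.3113 + 0.5000 = 0.8113 bits

H(X|Y) = H(X,Y) - H(Y) = 1.2025 - 0.8113 = 0.3912 bits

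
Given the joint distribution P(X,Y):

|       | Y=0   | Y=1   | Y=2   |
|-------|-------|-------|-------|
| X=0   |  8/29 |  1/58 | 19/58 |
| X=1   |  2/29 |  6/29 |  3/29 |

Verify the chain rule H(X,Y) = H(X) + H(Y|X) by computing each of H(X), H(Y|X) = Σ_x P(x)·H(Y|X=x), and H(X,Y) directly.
H(X) = 0.9576 bits, H(Y|X) = 1.2584 bits, H(X,Y) = 2.2159 bits

Marginal of X (row sums):
  P(X=0) = 8/29 + 1/58 + 19/58 = 18/29
  P(X=1) = 2/29 + 6/29 + 3/29 = 11/29
H(X) = -[(18/29)·log₂(18/29) + (11/29)·log₂(11/29)]
  = 0.4271 + 0.5305 = 0.9576 bits

H(Y|X) = Σ_x P(x)·H(Y|X=x):
  X=0: P(X=0) = 18/29, P(Y|X=0) = (4/9, 1/36, 19/36) → H(Y|X=0) = 1.1502
  X=1: P(X=1) = 11/29, P(Y|X=1) = (2/11, 6/11, 3/11) → H(Y|X=1) = 1.4354
H(Y|X) = (18/29)·1.1502 + (11/29)·1.4354 = 1.2584 bits

H(X,Y) = -Σ_{x,y} P(x,y) log₂ P(x,y). Per-cell terms -P(x,y)·log₂P(x,y):
  X=0: 0.5125, 0.1010, 0.5274
  X=1: 0.2661, 0.4703, 0.3386
Sum of the 6 terms: H(X,Y) = 2.2159 bits

Chain rule check:
  H(X) + H(Y|X) = 0.9576 + 1.2584 = 2.2160 bits
  H(X,Y) = 2.2159 bits
✓ Chain rule verified (Δ = 0.0001 is 4-dp rounding noise: each of the three values was rounded independently).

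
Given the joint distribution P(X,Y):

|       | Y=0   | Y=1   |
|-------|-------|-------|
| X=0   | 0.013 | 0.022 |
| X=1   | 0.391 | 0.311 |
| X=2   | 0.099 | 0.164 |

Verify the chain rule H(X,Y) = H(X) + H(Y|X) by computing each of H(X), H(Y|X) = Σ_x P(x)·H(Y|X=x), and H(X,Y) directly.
H(X) = 1.0344 bits, H(Y|X) = 0.9800 bits, H(X,Y) = 2.0144 bits

Marginal of X (row sums):
  P(X=0) = 0.013 + 0.022 = 0.035
  P(X=1) = 0.391 + 0.311 = 0.702
  P(X=2) = 0.099 + 0.164 = 0.263
H(X) = -[0.035·log₂(0.035) + 0.702·log₂(0.702) + 0.263·log₂(0.263)]
  = 0.16928 + 0.35834 + 0.50677 = 1.0344 bits

H(Y|X) = Σ_x P(x)·H(Y|X=x):
  X=0: P(X=0) = 0.035, P(Y|X=0) = (13/35, 22/35) → H(Y|X=0) = 0.95176
  X=1: P(X=1) = 0.702, P(Y|X=1) = (391/702, 311/702) → H(Y|X=1) = 0.99061
  X=2: P(X=2) = 0.263, P(Y|X=2) = (99/263, 164/263) → H(Y|X=2) = 0.95548
H(Y|X) = 0.035·0.95176 + 0.702·0.99061 + 0.263·0.95548 = 0.9800 bits

H(X,Y) = -Σ_{x,y} P(x,y) log₂ P(x,y). Per-cell terms -P(x,y)·log₂P(x,y):
  X=0: 0.08145, 0.12114
  X=1: 0.52971, 0.52404
  X=2: 0.33031, 0.42775
Sum of the 6 terms: H(X,Y) = 2.0144 bits

Chain rule check:
  H(X) + H(Y|X) = 1.0344 + 0.9800 = 2.0144 bits
  H(X,Y) = 2.0144 bits
✓ Chain rule verified.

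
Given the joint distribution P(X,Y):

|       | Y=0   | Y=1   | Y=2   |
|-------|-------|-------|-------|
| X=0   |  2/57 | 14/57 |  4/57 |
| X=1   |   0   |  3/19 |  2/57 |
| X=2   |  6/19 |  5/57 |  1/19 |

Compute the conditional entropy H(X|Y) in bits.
1.1284 bits

H(X|Y) = H(X,Y) - H(Y)

H(X,Y) = -Σ_{x,y} P(x,y) log₂ P(x,y). Per-cell terms -P(x,y)·log₂P(x,y):
  X=0: 0.16958, 0.49750, 0.26897
  X=1: 0.00000, 0.42047, 0.16958
  X=2: 0.52515, 0.30798, 0.22358
  (cells with P = 0 contribute 0)
Sum of the 9 terms: H(X,Y) = 2.5828 bits

Marginal of Y (column sums):
  P(Y=0) = 2/57 + 0 + 6/19 = 20/57
  P(Y=1) = 14/57 + 3/19 + 5/57 = 28/57
  P(Y=2) = 4/57 + 2/57 + 1/19 = 3/19
H(Y) = -[(20/57)·log₂(20/57) + (28/57)·log₂(28/57) + (3/19)·log₂(3/19)]
  = 0.53016 + 0.50377 + 0.42047 = 1.4544 bits

H(X|Y) = H(X,Y) - H(Y) = 2.5828 - 1.4544 = 1.1284 bits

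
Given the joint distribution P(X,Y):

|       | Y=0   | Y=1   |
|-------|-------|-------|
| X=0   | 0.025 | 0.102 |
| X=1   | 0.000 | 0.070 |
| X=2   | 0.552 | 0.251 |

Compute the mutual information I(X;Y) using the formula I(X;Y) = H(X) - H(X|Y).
0.1724 bits

I(X;Y) = H(X) - H(X|Y)

Marginal of X (row sums):
  P(X=0) = 0.025 + 0.102 = 0.127
  P(X=1) = 0.000 + 0.070 = 0.070
  P(X=2) = 0.552 + 0.251 = 0.803
H(X) = -[0.127·log₂(0.127) + 0.070·log₂(0.070) + 0.803·log₂(0.803)]
  = 0.3780916 + 0.2685551 + 0.2541721 = 0.9008188 bits

Marginal of Y (column sums):
  P(Y=0) = 0.025 + 0.000 + 0.552 = 0.577
  P(Y=1) = 0.102 + 0.070 + 0.251 = 0.423
H(X|Y) = Σ_y P(y)·H(X|Y=y):
  Y=0: P(Y=0) = 0.577, P(X|Y=0) = (25/577, 0, 552/577) → H(X|Y=0) = 0.2573462
  Y=1: P(Y=1) = 0.423, P(X|Y=1) = (34/141, 70/423, 251/423) → H(X|Y=1) = 1.3710987
H(X|Y) = 0.577·0.2573462 + 0.423·1.3710987 = 0.7284635 bits

I(X;Y) = H(X) - H(X|Y) = 0.9008188 - 0.7284635 = 0.1724 bits

Cross-check via I(X;Y) = H(X) + H(Y) - H(X,Y): computing H(Y) from the column sums and H(X,Y) from the 6 cells in the same way gives H(Y) = 0.9828243 bits and H(X,Y) = 1.7112878 bits, so
I(X;Y) = 0.9008188 + 0.9828243 - 1.7112878 = 0.1724 bits ✓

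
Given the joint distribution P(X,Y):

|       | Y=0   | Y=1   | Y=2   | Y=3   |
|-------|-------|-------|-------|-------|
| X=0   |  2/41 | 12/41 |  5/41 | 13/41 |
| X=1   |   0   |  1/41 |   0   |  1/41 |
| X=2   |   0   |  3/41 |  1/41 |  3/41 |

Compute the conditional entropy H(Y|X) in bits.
1.6441 bits

H(Y|X) = H(X,Y) - H(X)

H(X,Y) = -Σ_{x,y} P(x,y) log₂ P(x,y). Per-cell terms -P(x,y)·log₂P(x,y):
  X=0: 0.21256, 0.51881, 0.37020, 0.52543
  X=1: 0.00000, 0.13067, 0.00000, 0.13067
  X=2: 0.00000, 0.27604, 0.13067, 0.27604
  (cells with P = 0 contribute 0)
Sum of the 12 terms: H(X,Y) = 2.5711 bits

Marginal of X (row sums):
  P(X=0) = 2/41 + 12/41 + 5/41 + 13/41 = 32/41
  P(X=1) = 0 + 1/41 + 0 + 1/41 = 2/41
  P(X=2) = 0 + 3/41 + 1/41 + 3/41 = 7/41
H(X) = -[(32/41)·log₂(32/41) + (2/41)·log₂(2/41) + (7/41)·log₂(7/41)]
  = 0.27906 + 0.21256 + 0.43540 = 0.9270 bits

H(Y|X) = H(X,Y) - H(X) = 2.5711 - 0.9270 = 1.6441 bits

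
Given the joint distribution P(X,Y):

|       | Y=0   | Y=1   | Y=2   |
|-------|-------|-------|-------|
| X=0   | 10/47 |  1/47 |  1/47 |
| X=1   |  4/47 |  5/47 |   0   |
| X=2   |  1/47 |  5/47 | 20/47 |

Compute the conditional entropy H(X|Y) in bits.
0.8089 bits

H(X|Y) = H(X,Y) - H(Y)

H(X,Y) = -Σ_{x,y} P(x,y) log₂ P(x,y). Per-cell terms -P(x,y)·log₂P(x,y):
  X=0: 0.47503, 0.11818, 0.11818
  X=1: 0.30252, 0.34390, 0.00000
  X=2: 0.11818, 0.34390, 0.52454
  (cells with P = 0 contribute 0)
Sum of the 9 terms: H(X,Y) = 2.3444 bits

Marginal of Y (column sums):
  P(Y=0) = 10/47 + 4/47 + 1/47 = 15/47
  P(Y=1) = 1/47 + 5/47 + 5/47 = 11/47
  P(Y=2) = 1/47 + 0 + 20/47 = 21/47
H(Y) = -[(15/47)·log₂(15/47) + (11/47)·log₂(11/47) + (21/47)·log₂(21/47)]
  = 0.52586 + 0.49036 + 0.51931 = 1.5355 bits

H(X|Y) = H(X,Y) - H(Y) = 2.3444 - 1.5355 = 0.8089 bits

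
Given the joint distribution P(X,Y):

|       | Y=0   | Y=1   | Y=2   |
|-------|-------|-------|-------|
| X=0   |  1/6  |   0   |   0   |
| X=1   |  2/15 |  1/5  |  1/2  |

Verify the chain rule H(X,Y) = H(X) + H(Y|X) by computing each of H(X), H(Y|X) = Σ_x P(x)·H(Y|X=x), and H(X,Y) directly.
H(X) = 0.6500 bits, H(Y|X) = 1.1328 bits, H(X,Y) = 1.7828 bits

Marginal of X (row sums):
  P(X=0) = 1/6 + 0 + 0 = 1/6
  P(X=1) = 2/15 + 1/5 + 1/2 = 5/6
H(X) = -[(1/6)·log₂(1/6) + (5/6)·log₂(5/6)]
  = 0.43083 + 0.21920 = 0.6500 bits

H(Y|X) = Σ_x P(x)·H(Y|X=x):
  X=0: P(X=0) = 1/6, P(Y|X=0) = (1, 0, 0) → H(Y|X=0) = 0.00000
  X=1: P(X=1) = 5/6, P(Y|X=1) = (4/25, 6/25, 3/5) → H(Y|X=1) = 1.35933
H(Y|X) = (1/6)·0.00000 + (5/6)·1.35933 = 1.1328 bits

H(X,Y) = -Σ_{x,y} P(x,y) log₂ P(x,y). Per-cell terms -P(x,y)·log₂P(x,y):
  X=0: 0.43083, 0.00000, 0.00000
  X=1: 0.38759, 0.46439, 0.50000
  (cells with P = 0 contribute 0)
Sum of the 6 terms: H(X,Y) = 1.7828 bits

Chain rule check:
  H(X) + H(Y|X) = 0.6500 + 1.1328 = 1.7828 bits
  H(X,Y) = 1.7828 bits
✓ Chain rule verified.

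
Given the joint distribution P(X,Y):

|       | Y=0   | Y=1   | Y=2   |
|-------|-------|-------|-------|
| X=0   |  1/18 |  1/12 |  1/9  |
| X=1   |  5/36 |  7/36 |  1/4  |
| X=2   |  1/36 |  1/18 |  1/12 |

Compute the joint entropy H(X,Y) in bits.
2.9116 bits

H(X,Y) = -Σ_{x,y} P(x,y) log₂ P(x,y). Per-cell terms -P(x,y)·log₂P(x,y):
  X=0: 0.2317, 0.2987, 0.3522
  X=1: 0.3956, 0.4594, 0.5000
  X=2: 0.1436, 0.2317, 0.2987
Sum of the 9 terms: H(X,Y) = 2.9116 bits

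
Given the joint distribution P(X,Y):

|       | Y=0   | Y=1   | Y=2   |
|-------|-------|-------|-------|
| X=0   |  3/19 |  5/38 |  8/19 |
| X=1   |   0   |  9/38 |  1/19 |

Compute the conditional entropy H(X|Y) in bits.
0.5848 bits

H(X|Y) = H(X,Y) - H(Y)

H(X,Y) = -Σ_{x,y} P(x,y) log₂ P(x,y). Per-cell terms -P(x,y)·log₂P(x,y):
  X=0: 0.420468, 0.385000, 0.525443
  X=1: 0.000000, 0.492158, 0.223575
  (cells with P = 0 contribute 0)
Sum of the 6 terms: H(X,Y) = 2.04664 bits

Marginal of Y (column sums):
  P(Y=0) = 3/19 + 0 = 3/19
  P(Y=1) = 5/38 + 9/38 = 7/19
  P(Y=2) = 8/19 + 1/19 = 9/19
H(Y) = -[(3/19)·log₂(3/19) + (7/19)·log₂(7/19) + (9/19)·log₂(9/19)]
  = 0.420468 + 0.530737 + 0.510633 = 1.46184 bits

H(X|Y) = H(X,Y) - H(Y) = 2.04664 - 1.46184 = 0.5848 bits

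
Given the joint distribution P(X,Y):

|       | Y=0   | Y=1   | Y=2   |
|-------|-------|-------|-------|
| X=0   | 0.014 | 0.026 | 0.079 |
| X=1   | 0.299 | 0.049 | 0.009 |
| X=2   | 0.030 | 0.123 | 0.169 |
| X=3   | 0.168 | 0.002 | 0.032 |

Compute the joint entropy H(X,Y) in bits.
2.8739 bits

H(X,Y) = -Σ_{x,y} P(x,y) log₂ P(x,y). Per-cell terms -P(x,y)·log₂P(x,y):
  X=0: 0.0862, 0.1369, 0.2893
  X=1: 0.5208, 0.2132, 0.0612
  X=2: 0.1518, 0.3719, 0.4335
  X=3: 0.4323, 0.0179, 0.1589
Sum of the 12 terms: H(X,Y) = 2.8739 bits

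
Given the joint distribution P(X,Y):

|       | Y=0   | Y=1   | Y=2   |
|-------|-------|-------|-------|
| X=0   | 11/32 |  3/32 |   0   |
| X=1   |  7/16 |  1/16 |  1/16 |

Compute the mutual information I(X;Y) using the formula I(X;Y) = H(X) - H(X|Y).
0.0639 bits

I(X;Y) = H(X) - H(X|Y)

Marginal of X (row sums):
  P(X=0) = 11/32 + 3/32 + 0 = 7/16
  P(X=1) = 7/16 + 1/16 + 1/16 = 9/16
H(X) = -[(7/16)·log₂(7/16) + (9/16)·log₂(9/16)]
  = 0.5218 + 0.4669 = 0.9887 bits

Marginal of Y (column sums):
  P(Y=0) = 11/32 + 7/16 = 25/32
  P(Y=1) = 3/32 + 1/16 = 5/32
  P(Y=2) = 0 + 1/16 = 1/16
H(X|Y) = Σ_y P(y)·H(X|Y=y):
  Y=0: P(Y=0) = 25/32, P(X|Y=0) = (11/25, 14/25) → H(X|Y=0) = 0.9896
  Y=1: P(Y=1) = 5/32, P(X|Y=1) = (3/5, 2/5) → H(X|Y=1) = 0.9710
  Y=2: P(Y=2) = 1/16, P(X|Y=2) = (0, 1) → H(X|Y=2) = 0.0000
H(X|Y) = (25/32)·0.9896 + (5/32)·0.9710 + (1/16)·0.0000 = 0.9248 bits

I(X;Y) = H(X) - H(X|Y) = 0.9887 - 0.9248 = 0.0639 bits

Cross-check via I(X;Y) = H(X) + H(Y) - H(X,Y): computing H(Y) from the column sums and H(X,Y) from the 6 cells in the same way gives H(Y) = 0.9467 bits and H(X,Y) = 1.8715 bits, so
I(X;Y) = 0.9887 + 0.9467 - 1.8715 = 0.0639 bits ✓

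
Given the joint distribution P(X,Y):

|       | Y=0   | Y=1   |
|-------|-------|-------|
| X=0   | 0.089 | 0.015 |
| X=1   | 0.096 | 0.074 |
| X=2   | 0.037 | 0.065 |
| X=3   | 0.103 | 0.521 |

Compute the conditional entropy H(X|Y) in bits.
1.3544 bits

H(X|Y) = H(X,Y) - H(Y)

H(X,Y) = -Σ_{x,y} P(x,y) log₂ P(x,y). Per-cell terms -P(x,y)·log₂P(x,y):
  X=0: 0.310615, 0.090883
  X=1: 0.324559, 0.277968
  X=2: 0.175984, 0.256322
  X=3: 0.337766, 0.490076
Sum of the 8 terms: H(X,Y) = 2.26417 bits

Marginal of Y (column sums):
  P(Y=0) = 0.089 + 0.096 + 0.037 + 0.103 = 0.325
  P(Y=1) = 0.015 + 0.074 + 0.065 + 0.521 = 0.675
H(Y) = -[0.325·log₂(0.325) + 0.675·log₂(0.675)]
  = 0.526984 + 0.382752 = 0.90974 bits

H(X|Y) = H(X,Y) - H(Y) = 2.26417 - 0.90974 = 1.3544 bits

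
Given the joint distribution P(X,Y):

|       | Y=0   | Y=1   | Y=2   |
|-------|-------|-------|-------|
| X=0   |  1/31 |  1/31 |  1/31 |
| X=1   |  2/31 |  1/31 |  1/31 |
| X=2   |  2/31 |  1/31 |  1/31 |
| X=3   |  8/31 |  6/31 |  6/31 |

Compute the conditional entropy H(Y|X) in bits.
1.5540 bits

H(Y|X) = H(X,Y) - H(X)

H(X,Y) = -Σ_{x,y} P(x,y) log₂ P(x,y). Per-cell terms -P(x,y)·log₂P(x,y):
  X=0: 0.15981, 0.15981, 0.15981
  X=1: 0.25511, 0.15981, 0.15981
  X=2: 0.25511, 0.15981, 0.15981
  X=3: 0.50431, 0.45856, 0.45856
Sum of the 12 terms: H(X,Y) = 3.0503 bits

Marginal of X (row sums):
  P(X=0) = 1/31 + 1/31 + 1/31 = 3/31
  P(X=1) = 2/31 + 1/31 + 1/31 = 4/31
  P(X=2) = 2/31 + 1/31 + 1/31 = 4/31
  P(X=3) = 8/31 + 6/31 + 6/31 = 20/31
H(X) = -[(3/31)·log₂(3/31) + (4/31)·log₂(4/31) + (4/31)·log₂(4/31) + (20/31)·log₂(20/31)]
  = 0.32605 + 0.38119 + 0.38119 + 0.40791 = 1.4963 bits

H(Y|X) = H(X,Y) - H(X) = 3.0503 - 1.4963 = 1.5540 bits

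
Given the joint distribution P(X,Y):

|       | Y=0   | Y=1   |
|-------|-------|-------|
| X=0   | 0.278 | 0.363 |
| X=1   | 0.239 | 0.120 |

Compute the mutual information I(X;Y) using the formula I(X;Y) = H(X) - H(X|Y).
0.0363 bits

I(X;Y) = H(X) - H(X|Y)

Marginal of X (row sums):
  P(X=0) = 0.278 + 0.363 = 0.641
  P(X=1) = 0.239 + 0.120 = 0.359
H(X) = -[0.641·log₂(0.641) + 0.359·log₂(0.359)]
  = 0.41127 + 0.53058 = 0.94185 bits

Marginal of Y (column sums):
  P(Y=0) = 0.278 + 0.239 = 0.517
  P(Y=1) = 0.363 + 0.120 = 0.483
H(X|Y) = Σ_y P(y)·H(X|Y=y):
  Y=0: P(Y=0) = 0.517, P(X|Y=0) = (278/517, 239/517) → H(X|Y=0) = 0.99589
  Y=1: P(Y=1) = 0.483, P(X|Y=1) = (121/161, 40/161) → H(X|Y=1) = 0.80881
H(X|Y) = 0.517·0.99589 + 0.483·0.80881 = 0.90553 bits

I(X;Y) = H(X) - H(X|Y) = 0.94185 - 0.90553 = 0.0363 bits

Cross-check via I(X;Y) = H(X) + H(Y) - H(X,Y): computing H(Y) from the column sums and H(X,Y) from the 4 cells in the same way gives H(Y) = 0.99917 bits and H(X,Y) = 1.90470 bits, so
I(X;Y) = 0.94185 + 0.99917 - 1.90470 = 0.0363 bits ✓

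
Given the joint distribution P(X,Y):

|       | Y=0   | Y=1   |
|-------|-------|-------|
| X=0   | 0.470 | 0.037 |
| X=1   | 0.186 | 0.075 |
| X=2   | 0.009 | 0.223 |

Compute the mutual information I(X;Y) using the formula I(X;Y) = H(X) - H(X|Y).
0.4481 bits

I(X;Y) = H(X) - H(X|Y)

Marginal of X (row sums):
  P(X=0) = 0.470 + 0.037 = 0.507
  P(X=1) = 0.186 + 0.075 = 0.261
  P(X=2) = 0.009 + 0.223 = 0.232
H(X) = -[0.507·log₂(0.507) + 0.261·log₂(0.261) + 0.232·log₂(0.232)]
  = 0.49683 + 0.50579 + 0.48901 = 1.4916 bits

Marginal of Y (column sums):
  P(Y=0) = 0.470 + 0.186 + 0.009 = 0.665
  P(Y=1) = 0.037 + 0.075 + 0.223 = 0.335
H(X|Y) = Σ_y P(y)·H(X|Y=y):
  Y=0: P(Y=0) = 0.665, P(X|Y=0) = (94/133, 186/665, 9/665) → H(X|Y=0) = 0.95198
  Y=1: P(Y=1) = 0.335, P(X|Y=1) = (37/335, 15/67, 223/335) → H(X|Y=1) = 1.22530
H(X|Y) = 0.665·0.95198 + 0.335·1.22530 = 1.0435 bits

I(X;Y) = H(X) - H(X|Y) = 1.4916 - 1.0435 = 0.4481 bits

Cross-check via I(X;Y) = H(X) + H(Y) - H(X,Y): computing H(Y) from the column sums and H(X,Y) from the 6 cells in the same way gives H(Y) = 0.9200 bits and H(X,Y) = 1.9635 bits, so
I(X;Y) = 1.4916 + 0.9200 - 1.9635 = 0.4481 bits ✓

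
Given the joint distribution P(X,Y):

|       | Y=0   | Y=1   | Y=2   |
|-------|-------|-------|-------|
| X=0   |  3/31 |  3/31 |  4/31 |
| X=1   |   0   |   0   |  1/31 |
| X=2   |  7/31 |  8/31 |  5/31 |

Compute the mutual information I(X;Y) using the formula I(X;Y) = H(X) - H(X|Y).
0.0710 bits

I(X;Y) = H(X) - H(X|Y)

Marginal of X (row sums):
  P(X=0) = 3/31 + 3/31 + 4/31 = 10/31
  P(X=1) = 0 + 0 + 1/31 = 1/31
  P(X=2) = 7/31 + 8/31 + 5/31 = 20/31
H(X) = -[(10/31)·log₂(10/31) + (1/31)·log₂(1/31) + (20/31)·log₂(20/31)]
  = 0.526538 + 0.159813 + 0.407915 = 1.09427 bits

Marginal of Y (column sums):
  P(Y=0) = 3/31 + 0 + 7/31 = 10/31
  P(Y=1) = 3/31 + 0 + 8/31 = 11/31
  P(Y=2) = 4/31 + 1/31 + 5/31 = 10/31
H(X|Y) = Σ_y P(y)·H(X|Y=y):
  Y=0: P(Y=0) = 10/31, P(X|Y=0) = (3/10, 0, 7/10) → H(X|Y=0) = 0.881291
  Y=1: P(Y=1) = 11/31, P(X|Y=1) = (3/11, 0, 8/11) → H(X|Y=1) = 0.845351
  Y=2: P(Y=2) = 10/31, P(X|Y=2) = (2/5, 1/10, 1/2) → H(X|Y=2) = 1.360964
H(X|Y) = (10/31)·0.881291 + (11/31)·0.845351 + (10/31)·1.360964 = 1.02327 bits

I(X;Y) = H(X) - H(X|Y) = 1.09427 - 1.02327 = 0.0710 bits

Cross-check via I(X;Y) = H(X) + H(Y) - H(X,Y): computing H(Y) from the column sums and H(X,Y) from the 9 cells in the same way gives H(Y) = 1.58348 bits and H(X,Y) = 2.60675 bits, so
I(X;Y) = 1.09427 + 1.58348 - 2.60675 = 0.0710 bits ✓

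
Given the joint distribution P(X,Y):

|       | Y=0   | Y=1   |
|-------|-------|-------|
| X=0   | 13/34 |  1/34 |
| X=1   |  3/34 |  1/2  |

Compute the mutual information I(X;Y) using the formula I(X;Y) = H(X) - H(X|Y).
0.4859 bits

I(X;Y) = H(X) - H(X|Y)

Marginal of X (row sums):
  P(X=0) = 13/34 + 1/34 = 7/17
  P(X=1) = 3/34 + 1/2 = 10/17
H(X) = -[(7/17)·log₂(7/17) + (10/17)·log₂(10/17)]
  = 0.5271 + 0.4503 = 0.9774 bits

Marginal of Y (column sums):
  P(Y=0) = 13/34 + 3/34 = 8/17
  P(Y=1) = 1/34 + 1/2 = 9/17
H(X|Y) = Σ_y P(y)·H(X|Y=y):
  Y=0: P(Y=0) = 8/17, P(X|Y=0) = (13/16, 3/16) → H(X|Y=0) = 0.6962
  Y=1: P(Y=1) = 9/17, P(X|Y=1) = (1/18, 17/18) → H(X|Y=1) = 0.3095
H(X|Y) = (8/17)·0.6962 + (9/17)·0.3095 = 0.4915 bits

I(X;Y) = H(X) - H(X|Y) = 0.9774 - 0.4915 = 0.4859 bits

Cross-check via I(X;Y) = H(X) + H(Y) - H(X,Y): computing H(Y) from the column sums and H(X,Y) from the 4 cells in the same way gives H(Y) = 0.9975 bits and H(X,Y) = 1.4890 bits, so
I(X;Y) = 0.9774 + 0.9975 - 1.4890 = 0.4859 bits ✓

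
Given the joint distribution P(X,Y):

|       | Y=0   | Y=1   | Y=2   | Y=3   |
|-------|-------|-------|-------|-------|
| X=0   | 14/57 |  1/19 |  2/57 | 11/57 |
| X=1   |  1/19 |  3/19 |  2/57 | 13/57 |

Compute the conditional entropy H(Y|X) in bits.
1.6507 bits

H(Y|X) = H(X,Y) - H(X)

H(X,Y) = -Σ_{x,y} P(x,y) log₂ P(x,y). Per-cell terms -P(x,y)·log₂P(x,y):
  X=0: 0.4975, 0.2236, 0.1696, 0.4580
  X=1: 0.2236, 0.4205, 0.1696, 0.4863
Sum of the 8 terms: H(X,Y) = 2.6487 bits

Marginal of X (row sums):
  P(X=0) = 14/57 + 1/19 + 2/57 + 11/57 = 10/19
  P(X=1) = 1/19 + 3/19 + 2/57 + 13/57 = 9/19
H(X) = -[(10/19)·log₂(10/19) + (9/19)·log₂(9/19)]
  = 0.4874 + 0.5106 = 0.9980 bits

H(Y|X) = H(X,Y) - H(X) = 2.6487 - 0.9980 = 1.6507 bits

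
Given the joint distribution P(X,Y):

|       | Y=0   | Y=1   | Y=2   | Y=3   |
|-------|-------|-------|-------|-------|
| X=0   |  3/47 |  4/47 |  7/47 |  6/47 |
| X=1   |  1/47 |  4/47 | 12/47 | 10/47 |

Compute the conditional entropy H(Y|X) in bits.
1.7588 bits

H(Y|X) = H(X,Y) - H(X)

H(X,Y) = -Σ_{x,y} P(x,y) log₂ P(x,y). Per-cell terms -P(x,y)·log₂P(x,y):
  X=0: 0.253380, 0.302518, 0.409163, 0.379101
  X=1: 0.118183, 0.302518, 0.502883, 0.475034
Sum of the 8 terms: H(X,Y) = 2.74278 bits

Marginal of X (row sums):
  P(X=0) = 3/47 + 4/47 + 7/47 + 6/47 = 20/47
  P(X=1) = 1/47 + 4/47 + 12/47 + 10/47 = 27/47
H(X) = -[(20/47)·log₂(20/47) + (27/47)·log₂(27/47)]
  = 0.524536 + 0.459403 = 0.98394 bits

H(Y|X) = H(X,Y) - H(X) = 2.74278 - 0.98394 = 1.7588 bits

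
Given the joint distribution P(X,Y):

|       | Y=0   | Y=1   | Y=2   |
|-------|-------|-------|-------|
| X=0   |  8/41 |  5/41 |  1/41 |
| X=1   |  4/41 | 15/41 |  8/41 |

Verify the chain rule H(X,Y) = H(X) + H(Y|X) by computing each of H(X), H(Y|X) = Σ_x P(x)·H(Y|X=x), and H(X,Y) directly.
H(X) = 0.9262 bits, H(Y|X) = 1.3530 bits, H(X,Y) = 2.2792 bits

Marginal of X (row sums):
  P(X=0) = 8/41 + 5/41 + 1/41 = 14/41
  P(X=1) = 4/41 + 15/41 + 8/41 = 27/41
H(X) = -[(14/41)·log₂(14/41) + (27/41)·log₂(27/41)]
  = 0.5293 + 0.3969 = 0.9262 bits

H(Y|X) = Σ_x P(x)·H(Y|X=x):
  X=0: P(X=0) = 14/41, P(Y|X=0) = (4/7, 5/14, 1/14) → H(Y|X=0) = 1.2638
  X=1: P(X=1) = 27/41, P(Y|X=1) = (4/27, 5/9, 8/27) → H(Y|X=1) = 1.3992
H(Y|X) = (14/41)·1.2638 + (27/41)·1.3992 = 1.3530 bits

H(X,Y) = -Σ_{x,y} P(x,y) log₂ P(x,y). Per-cell terms -P(x,y)·log₂P(x,y):
  X=0: 0.4600, 0.3702, 0.1307
  X=1: 0.3276, 0.5307, 0.4600
Sum of the 6 terms: H(X,Y) = 2.2792 bits

Chain rule check:
  H(X) + H(Y|X) = 0.9262 + 1.3530 = 2.2792 bits
  H(X,Y) = 2.2792 bits
✓ Chain rule verified.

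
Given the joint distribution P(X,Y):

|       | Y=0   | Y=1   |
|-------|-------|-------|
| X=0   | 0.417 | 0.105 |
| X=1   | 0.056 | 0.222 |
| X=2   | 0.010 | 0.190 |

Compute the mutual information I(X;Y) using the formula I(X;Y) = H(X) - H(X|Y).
0.3623 bits

I(X;Y) = H(X) - H(X|Y)

Marginal of X (row sums):
  P(X=0) = 0.417 + 0.105 = 0.522
  P(X=1) = 0.056 + 0.222 = 0.278
  P(X=2) = 0.010 + 0.190 = 0.200
H(X) = -[0.522·log₂(0.522) + 0.278·log₂(0.278) + 0.200·log₂(0.200)]
  = 0.489572 + 0.513422 + 0.464386 = 1.467380 bits

Marginal of Y (column sums):
  P(Y=0) = 0.417 + 0.056 + 0.010 = 0.483
  P(Y=1) = 0.105 + 0.222 + 0.190 = 0.517
H(X|Y) = Σ_y P(y)·H(X|Y=y):
  Y=0: P(Y=0) = 0.483, P(X|Y=0) = (139/161, 8/69, 10/483) → H(X|Y=0) = 0.659236
  Y=1: P(Y=1) = 0.517, P(X|Y=1) = (105/517, 222/517, 190/517) → H(X|Y=1) = 1.521509
H(X|Y) = 0.483·0.659236 + 0.517·1.521509 = 1.105031 bits

I(X;Y) = H(X) - H(X|Y) = 1.467380 - 1.105031 = 0.3623 bits

Cross-check via I(X;Y) = H(X) + H(Y) - H(X,Y): computing H(Y) from the column sums and H(X,Y) from the 6 cells in the same way gives H(Y) = 0.999166 bits and H(X,Y) = 2.104197 bits, so
I(X;Y) = 1.467380 + 0.999166 - 2.104197 = 0.3623 bits ✓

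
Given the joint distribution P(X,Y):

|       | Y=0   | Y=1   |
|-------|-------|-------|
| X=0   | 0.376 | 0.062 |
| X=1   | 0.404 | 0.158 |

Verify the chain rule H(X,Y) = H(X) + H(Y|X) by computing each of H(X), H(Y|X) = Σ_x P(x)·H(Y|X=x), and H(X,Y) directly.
H(X) = 0.9889 bits, H(Y|X) = 0.7393 bits, H(X,Y) = 1.7282 bits

Marginal of X (row sums):
  P(X=0) = 0.376 + 0.062 = 0.438
  P(X=1) = 0.404 + 0.158 = 0.562
H(X) = -[0.438·log₂(0.438) + 0.562·log₂(0.562)]
  = 0.5217 + 0.4672 = 0.9889 bits

H(Y|X) = Σ_x P(x)·H(Y|X=x):
  X=0: P(X=0) = 0.438, P(Y|X=0) = (188/219, 31/219) → H(Y|X=0) = 0.5883
  X=1: P(X=1) = 0.562, P(Y|X=1) = (202/281, 79/281) → H(Y|X=1) = 0.8570
H(Y|X) = 0.438·0.5883 + 0.562·0.8570 = 0.7393 bits

H(X,Y) = -Σ_{x,y} P(x,y) log₂ P(x,y). Per-cell terms -P(x,y)·log₂P(x,y):
  X=0: 0.5306, 0.2487
  X=1: 0.5283, 0.4206
Sum of the 4 terms: H(X,Y) = 1.7282 bits

Chain rule check:
  H(X) + H(Y|X) = 0.9889 + 0.7393 = 1.7282 bits
  H(X,Y) = 1.7282 bits
✓ Chain rule verified.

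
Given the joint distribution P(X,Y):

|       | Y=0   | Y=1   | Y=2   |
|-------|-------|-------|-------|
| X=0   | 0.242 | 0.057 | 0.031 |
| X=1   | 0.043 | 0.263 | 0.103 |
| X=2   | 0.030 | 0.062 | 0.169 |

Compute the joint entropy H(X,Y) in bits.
2.7600 bits

H(X,Y) = -Σ_{x,y} P(x,y) log₂ P(x,y). Per-cell terms -P(x,y)·log₂P(x,y):
  X=0: 0.49535, 0.23557, 0.15536
  X=1: 0.19520, 0.50677, 0.33777
  X=2: 0.15177, 0.24872, 0.43347
Sum of the 9 terms: H(X,Y) = 2.7600 bits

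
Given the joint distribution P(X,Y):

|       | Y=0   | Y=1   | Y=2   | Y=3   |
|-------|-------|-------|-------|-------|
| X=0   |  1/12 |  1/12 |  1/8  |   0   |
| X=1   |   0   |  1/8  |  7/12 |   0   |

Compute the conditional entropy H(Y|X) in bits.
0.9302 bits

H(Y|X) = H(X,Y) - H(X)

H(X,Y) = -Σ_{x,y} P(x,y) log₂ P(x,y). Per-cell terms -P(x,y)·log₂P(x,y):
  X=0: 0.29875, 0.29875, 0.37500, 0.00000
  X=1: 0.00000, 0.37500, 0.45360, 0.00000
  (cells with P = 0 contribute 0)
Sum of the 8 terms: H(X,Y) = 1.8011 bits

Marginal of X (row sums):
  P(X=0) = 1/12 + 1/12 + 1/8 + 0 = 7/24
  P(X=1) = 0 + 1/8 + 7/12 + 0 = 17/24
H(X) = -[(7/24)·log₂(7/24) + (17/24)·log₂(17/24)]
  = 0.51847 + 0.35240 = 0.8709 bits

H(Y|X) = H(X,Y) - H(X) = 1.8011 - 0.8709 = 0.9302 bits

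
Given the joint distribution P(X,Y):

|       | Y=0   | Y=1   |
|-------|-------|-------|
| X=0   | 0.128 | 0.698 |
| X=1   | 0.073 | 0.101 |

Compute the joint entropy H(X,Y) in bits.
1.3514 bits

H(X,Y) = -Σ_{x,y} P(x,y) log₂ P(x,y). Per-cell terms -P(x,y)·log₂P(x,y):
  X=0: 0.3796, 0.3621
  X=1: 0.2756, 0.3341
Sum of the 4 terms: H(X,Y) = 1.3514 bits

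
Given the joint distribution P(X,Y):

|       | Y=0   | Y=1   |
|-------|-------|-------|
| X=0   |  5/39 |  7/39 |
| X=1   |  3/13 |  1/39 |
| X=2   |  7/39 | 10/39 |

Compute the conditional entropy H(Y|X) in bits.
0.8478 bits

H(Y|X) = H(X,Y) - H(X)

H(X,Y) = -Σ_{x,y} P(x,y) log₂ P(x,y). Per-cell terms -P(x,y)·log₂P(x,y):
  X=0: 0.379933, 0.444778
  X=1: 0.488187, 0.135523
  X=2: 0.444778, 0.503455
Sum of the 6 terms: H(X,Y) = 2.39665 bits

Marginal of X (row sums):
  P(X=0) = 5/39 + 7/39 = 4/13
  P(X=1) = 3/13 + 1/39 = 10/39
  P(X=2) = 7/39 + 10/39 = 17/39
H(X) = -[(4/13)·log₂(4/13) + (10/39)·log₂(10/39) + (17/39)·log₂(17/39)]
  = 0.523212 + 0.503455 + 0.522179 = 1.54885 bits

H(Y|X) = H(X,Y) - H(X) = 2.39665 - 1.54885 = 0.8478 bits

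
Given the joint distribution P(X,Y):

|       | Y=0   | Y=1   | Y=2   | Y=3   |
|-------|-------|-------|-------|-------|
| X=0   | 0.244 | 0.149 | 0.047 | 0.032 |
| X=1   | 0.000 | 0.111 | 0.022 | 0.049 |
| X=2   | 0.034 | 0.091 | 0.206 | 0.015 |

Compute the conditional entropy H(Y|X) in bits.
1.5110 bits

H(Y|X) = H(X,Y) - H(X)

H(X,Y) = -Σ_{x,y} P(x,y) log₂ P(x,y). Per-cell terms -P(x,y)·log₂P(x,y):
  X=0: 0.496551, 0.409246, 0.207326, 0.158905
  X=1: 0.000000, 0.352022, 0.121140, 0.213203
  X=2: 0.165863, 0.314677, 0.469532, 0.090883
  (cells with P = 0 contribute 0)
Sum of the 12 terms: H(X,Y) = 2.99935 bits

Marginal of X (row sums):
  P(X=0) = 0.244 + 0.149 + 0.047 + 0.032 = 0.472
  P(X=1) = 0.000 + 0.111 + 0.022 + 0.049 = 0.182
  P(X=2) = 0.034 + 0.091 + 0.206 + 0.015 = 0.346
H(X) = -[0.472·log₂(0.472) + 0.182·log₂(0.182) + 0.346·log₂(0.346)]
  = 0.511243 + 0.447354 + 0.529780 = 1.48838 bits

H(Y|X) = H(X,Y) - H(X) = 2.99935 - 1.48838 = 1.5110 bits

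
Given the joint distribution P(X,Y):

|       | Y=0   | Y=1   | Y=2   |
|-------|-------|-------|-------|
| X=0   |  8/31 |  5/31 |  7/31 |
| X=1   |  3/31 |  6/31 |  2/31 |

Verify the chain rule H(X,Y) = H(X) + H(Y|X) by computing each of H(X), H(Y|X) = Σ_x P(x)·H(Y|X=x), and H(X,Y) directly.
H(X) = 0.9383 bits, H(Y|X) = 1.5150 bits, H(X,Y) = 2.4534 bits

Marginal of X (row sums):
  P(X=0) = 8/31 + 5/31 + 7/31 = 20/31
  P(X=1) = 3/31 + 6/31 + 2/31 = 11/31
H(X) = -[(20/31)·log₂(20/31) + (11/31)·log₂(11/31)]
  = 0.40791 + 0.53040 = 0.9383 bits

H(Y|X) = Σ_x P(x)·H(Y|X=x):
  X=0: P(X=0) = 20/31, P(Y|X=0) = (2/5, 1/4, 7/20) → H(Y|X=0) = 1.55887
  X=1: P(X=1) = 11/31, P(Y|X=1) = (3/11, 6/11, 2/11) → H(Y|X=1) = 1.43537
H(Y|X) = (20/31)·1.55887 + (11/31)·1.43537 = 1.5150 bits

H(X,Y) = -Σ_{x,y} P(x,y) log₂ P(x,y). Per-cell terms -P(x,y)·log₂P(x,y):
  X=0: 0.50431, 0.42456, 0.48477
  X=1: 0.32605, 0.45856, 0.25511
Sum of the 6 terms: H(X,Y) = 2.4534 bits

Chain rule check:
  H(X) + H(Y|X) = 0.9383 + 1.5150 = 2.4533 bits
  H(X,Y) = 2.4534 bits
✓ Chain rule verified (Δ = 0.0001 is 4-dp rounding noise: each of the three values was rounded independently).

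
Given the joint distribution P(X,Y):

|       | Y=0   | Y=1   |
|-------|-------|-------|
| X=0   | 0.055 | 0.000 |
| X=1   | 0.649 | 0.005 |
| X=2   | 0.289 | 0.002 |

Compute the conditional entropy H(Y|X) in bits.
0.0596 bits

H(Y|X) = H(X,Y) - H(X)

H(X,Y) = -Σ_{x,y} P(x,y) log₂ P(x,y). Per-cell terms -P(x,y)·log₂P(x,y):
  X=0: 0.230143, 0.000000
  X=1: 0.404788, 0.038219
  X=2: 0.517558, 0.017932
  (cells with P = 0 contribute 0)
Sum of the 6 terms: H(X,Y) = 1.20864 bits

Marginal of X (row sums):
  P(X=0) = 0.055 + 0.000 = 0.055
  P(X=1) = 0.649 + 0.005 = 0.654
  P(X=2) = 0.289 + 0.002 = 0.291
H(X) = -[0.055·log₂(0.055) + 0.654·log₂(0.654) + 0.291·log₂(0.291)]
  = 0.230143 + 0.400665 + 0.518245 = 1.14905 bits

H(Y|X) = H(X,Y) - H(X) = 1.20864 - 1.14905 = 0.0596 bits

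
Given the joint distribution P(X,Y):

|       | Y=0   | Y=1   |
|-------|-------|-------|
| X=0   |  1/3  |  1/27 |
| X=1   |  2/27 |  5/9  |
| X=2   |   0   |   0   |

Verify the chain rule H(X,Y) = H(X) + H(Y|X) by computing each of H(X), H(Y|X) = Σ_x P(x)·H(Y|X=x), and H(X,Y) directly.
H(X) = 0.9510 bits, H(Y|X) = 0.5027 bits, H(X,Y) = 1.4537 bits

Marginal of X (row sums):
  P(X=0) = 1/3 + 1/27 = 10/27
  P(X=1) = 2/27 + 5/9 = 17/27
  P(X=2) = 0 + 0 = 0
H(X) = -[(10/27)·log₂(10/27) + (17/27)·log₂(17/27)]   (outcomes with P = 0 contribute 0)
  = 0.53073 + 0.42023 = 0.9510 bits

H(Y|X) = Σ_x P(x)·H(Y|X=x):
  X=0: P(X=0) = 10/27, P(Y|X=0) = (9/10, 1/10) → H(Y|X=0) = 0.46900
  X=1: P(X=1) = 17/27, P(Y|X=1) = (2/17, 15/17) → H(Y|X=1) = 0.52256
  X=2: P(X=2) = 0 → contributes 0
H(Y|X) = (10/27)·0.46900 + (17/27)·0.52256 = 0.5027 bits

H(X,Y) = -Σ_{x,y} P(x,y) log₂ P(x,y). Per-cell terms -P(x,y)·log₂P(x,y):
  X=0: 0.52832, 0.17611
  X=1: 0.27814, 0.47111
  X=2: 0.00000, 0.00000
  (cells with P = 0 contribute 0)
Sum of the 6 terms: H(X,Y) = 1.4537 bits

Chain rule check:
  H(X) + H(Y|X) = 0.9510 + 0.5027 = 1.4537 bits
  H(X,Y) = 1.4537 bits
✓ Chain rule verified.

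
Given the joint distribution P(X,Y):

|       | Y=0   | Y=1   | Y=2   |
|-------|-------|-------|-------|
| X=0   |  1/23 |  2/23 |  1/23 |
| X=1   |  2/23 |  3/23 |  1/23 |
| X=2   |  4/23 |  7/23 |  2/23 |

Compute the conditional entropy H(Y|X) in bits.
1.4439 bits

H(Y|X) = H(X,Y) - H(X)

H(X,Y) = -Σ_{x,y} P(x,y) log₂ P(x,y). Per-cell terms -P(x,y)·log₂P(x,y):
  X=0: 0.19668, 0.30640, 0.19668
  X=1: 0.30640, 0.38330, 0.19668
  X=2: 0.43888, 0.52232, 0.30640
Sum of the 9 terms: H(X,Y) = 2.8537 bits

Marginal of X (row sums):
  P(X=0) = 1/23 + 2/23 + 1/23 = 4/23
  P(X=1) = 2/23 + 3/23 + 1/23 = 6/23
  P(X=2) = 4/23 + 7/23 + 2/23 = 13/23
H(X) = -[(4/23)·log₂(4/23) + (6/23)·log₂(6/23) + (13/23)·log₂(13/23)]
  = 0.43888 + 0.50572 + 0.46524 = 1.4098 bits

H(Y|X) = H(X,Y) - H(X) = 2.8537 - 1.4098 = 1.4439 bits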